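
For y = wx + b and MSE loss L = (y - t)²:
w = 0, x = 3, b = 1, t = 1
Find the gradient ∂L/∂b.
∂L/∂b = 0

y = wx + b = (0)(3) + 1 = 1
∂L/∂y = 2(y - t) = 2(1 - 1) = 0
∂y/∂b = 1
∂L/∂b = ∂L/∂y · ∂y/∂b = 0 × 1 = 0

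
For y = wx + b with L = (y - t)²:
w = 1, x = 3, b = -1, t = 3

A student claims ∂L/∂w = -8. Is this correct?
Incorrect

y = (1)(3) + -1 = 2
∂L/∂y = 2(y - t) = 2(2 - 3) = -2
∂y/∂w = x = 3
∂L/∂w = -2 × 3 = -6

Claimed value: -8
Incorrect: The correct gradient is -6.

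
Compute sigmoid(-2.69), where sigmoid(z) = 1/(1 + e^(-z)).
0.06357

sigmoid(-2.69) = 1/(1 + e^(2.69)) = 1/(1 + 14.73) = 0.06357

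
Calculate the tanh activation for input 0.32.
0.3095

tanh(0.32) = (e^(0.32) - e^(-0.32))/(e^(0.32) + e^(-0.32)) = 0.3095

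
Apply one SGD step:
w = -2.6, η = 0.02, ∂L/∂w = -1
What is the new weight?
w_new = -2.58

w_new = w - η·∂L/∂w = -2.6 - 0.02×(-1) = -2.6 - (-0.02) = -2.58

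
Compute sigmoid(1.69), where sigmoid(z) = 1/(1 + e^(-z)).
0.8442

sigmoid(1.69) = 1/(1 + e^(-1.69)) = 1/(1 + 0.1845) = 0.8442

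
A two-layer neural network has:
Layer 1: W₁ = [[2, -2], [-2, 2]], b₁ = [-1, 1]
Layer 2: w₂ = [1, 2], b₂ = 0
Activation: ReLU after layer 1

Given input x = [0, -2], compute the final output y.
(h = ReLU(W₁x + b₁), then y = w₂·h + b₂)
y = 3

Layer 1 pre-activation: z₁ = [3, -3]
After ReLU: h = [3, 0]
Layer 2 output: y = 1×3 + 2×0 + 0 = 3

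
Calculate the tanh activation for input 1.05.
0.7818

tanh(1.05) = (e^(1.05) - e^(-1.05))/(e^(1.05) + e^(-1.05)) = 0.7818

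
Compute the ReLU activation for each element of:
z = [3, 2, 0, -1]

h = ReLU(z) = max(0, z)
h = [3, 2, 0, 0]

ReLU applied element-wise: max(0,3)=3, max(0,2)=2, max(0,0)=0, max(0,-1)=0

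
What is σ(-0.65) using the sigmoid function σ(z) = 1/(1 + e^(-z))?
0.343

sigmoid(-0.65) = 1/(1 + e^(0.65)) = 1/(1 + 1.916) = 0.343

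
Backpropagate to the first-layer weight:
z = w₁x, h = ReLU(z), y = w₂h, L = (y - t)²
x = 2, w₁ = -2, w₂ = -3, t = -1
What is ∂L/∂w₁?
∂L/∂w₁ = 0

Forward pass:
z = w₁x = -2×2 = -4
h = ReLU(-4) = 0
y = w₂h = -3×0 = 0

Backward pass:
∂L/∂y = 2(y - t) = 2(0 - -1) = 2
∂y/∂h = w₂ = -3
∂h/∂z = 0 (ReLU derivative)
∂z/∂w₁ = x = 2

∂L/∂w₁ = 2 × -3 × 0 × 2 = 0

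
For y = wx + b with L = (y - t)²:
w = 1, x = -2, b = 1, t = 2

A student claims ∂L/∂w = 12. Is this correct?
Correct

y = (1)(-2) + 1 = -1
∂L/∂y = 2(y - t) = 2(-1 - 2) = -6
∂y/∂w = x = -2
∂L/∂w = -6 × -2 = 12

Claimed value: 12
Correct: The correct gradient is 12.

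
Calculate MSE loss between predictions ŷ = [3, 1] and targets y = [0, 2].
MSE = 5

MSE = (1/2)((3-0)² + (1-2)²) = (1/2)(9 + 1) = 5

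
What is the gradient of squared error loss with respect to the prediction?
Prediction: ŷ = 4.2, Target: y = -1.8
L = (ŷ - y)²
∂L/∂ŷ = 12.0

∂L/∂ŷ = 2(ŷ - y) = 2(4.2 - -1.8) = 2(6.0) = 12.0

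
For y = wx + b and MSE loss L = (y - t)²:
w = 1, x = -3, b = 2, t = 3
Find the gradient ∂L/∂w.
∂L/∂w = 24

y = wx + b = (1)(-3) + 2 = -1
∂L/∂y = 2(y - t) = 2(-1 - 3) = -8
∂y/∂w = x = -3
∂L/∂w = ∂L/∂y · ∂y/∂w = -8 × -3 = 24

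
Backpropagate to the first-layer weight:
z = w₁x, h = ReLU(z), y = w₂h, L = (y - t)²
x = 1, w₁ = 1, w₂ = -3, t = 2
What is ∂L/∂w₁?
∂L/∂w₁ = 30

Forward pass:
z = w₁x = 1×1 = 1
h = ReLU(1) = 1
y = w₂h = -3×1 = -3

Backward pass:
∂L/∂y = 2(y - t) = 2(-3 - 2) = -10
∂y/∂h = w₂ = -3
∂h/∂z = 1 (ReLU derivative)
∂z/∂w₁ = x = 1

∂L/∂w₁ = -10 × -3 × 1 × 1 = 30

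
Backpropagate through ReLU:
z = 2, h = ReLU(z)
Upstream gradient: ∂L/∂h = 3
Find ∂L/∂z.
∂L/∂z = 3

h = ReLU(2) = 2
Since z > 0: ∂h/∂z = 1
∂L/∂z = ∂L/∂h · ∂h/∂z = 3 × 1 = 3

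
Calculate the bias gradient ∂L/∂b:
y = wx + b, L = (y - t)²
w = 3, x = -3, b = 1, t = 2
∂L/∂b = -20

y = wx + b = (3)(-3) + 1 = -8
∂L/∂y = 2(y - t) = 2(-8 - 2) = -20
∂y/∂b = 1
∂L/∂b = ∂L/∂y · ∂y/∂b = -20 × 1 = -20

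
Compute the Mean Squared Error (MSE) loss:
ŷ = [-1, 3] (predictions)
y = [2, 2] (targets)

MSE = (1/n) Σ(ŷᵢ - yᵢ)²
MSE = 5

MSE = (1/2)((-1-2)² + (3-2)²) = (1/2)(9 + 1) = 5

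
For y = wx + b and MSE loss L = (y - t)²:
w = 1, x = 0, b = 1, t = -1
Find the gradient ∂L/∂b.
∂L/∂b = 4

y = wx + b = (1)(0) + 1 = 1
∂L/∂y = 2(y - t) = 2(1 - -1) = 4
∂y/∂b = 1
∂L/∂b = ∂L/∂y · ∂y/∂b = 4 × 1 = 4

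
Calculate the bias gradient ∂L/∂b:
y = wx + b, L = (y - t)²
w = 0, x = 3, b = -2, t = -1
∂L/∂b = -2

y = wx + b = (0)(3) + -2 = -2
∂L/∂y = 2(y - t) = 2(-2 - -1) = -2
∂y/∂b = 1
∂L/∂b = ∂L/∂y · ∂y/∂b = -2 × 1 = -2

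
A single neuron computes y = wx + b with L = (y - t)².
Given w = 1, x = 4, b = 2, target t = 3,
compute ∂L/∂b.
∂L/∂b = 6

y = wx + b = (1)(4) + 2 = 6
∂L/∂y = 2(y - t) = 2(6 - 3) = 6
∂y/∂b = 1
∂L/∂b = ∂L/∂y · ∂y/∂b = 6 × 1 = 6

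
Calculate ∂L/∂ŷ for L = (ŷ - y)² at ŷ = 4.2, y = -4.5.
∂L/∂ŷ = 17.4

∂L/∂ŷ = 2(ŷ - y) = 2(4.2 - -4.5) = 2(8.7) = 17.4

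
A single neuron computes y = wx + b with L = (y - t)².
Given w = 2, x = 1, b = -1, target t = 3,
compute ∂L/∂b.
∂L/∂b = -4

y = wx + b = (2)(1) + -1 = 1
∂L/∂y = 2(y - t) = 2(1 - 3) = -4
∂y/∂b = 1
∂L/∂b = ∂L/∂y · ∂y/∂b = -4 × 1 = -4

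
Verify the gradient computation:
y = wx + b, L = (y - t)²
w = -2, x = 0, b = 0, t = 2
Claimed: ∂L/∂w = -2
Incorrect

y = (-2)(0) + 0 = 0
∂L/∂y = 2(y - t) = 2(0 - 2) = -4
∂y/∂w = x = 0
∂L/∂w = -4 × 0 = 0

Claimed value: -2
Incorrect: The correct gradient is 0.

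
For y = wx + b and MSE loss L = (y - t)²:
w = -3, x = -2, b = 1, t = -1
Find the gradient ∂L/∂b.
∂L/∂b = 16

y = wx + b = (-3)(-2) + 1 = 7
∂L/∂y = 2(y - t) = 2(7 - -1) = 16
∂y/∂b = 1
∂L/∂b = ∂L/∂y · ∂y/∂b = 16 × 1 = 16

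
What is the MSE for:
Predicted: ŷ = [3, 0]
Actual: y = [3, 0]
MSE = 0

MSE = (1/2)((3-3)² + (0-0)²) = (1/2)(0 + 0) = 0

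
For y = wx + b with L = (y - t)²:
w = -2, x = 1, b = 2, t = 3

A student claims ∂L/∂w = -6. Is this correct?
Correct

y = (-2)(1) + 2 = 0
∂L/∂y = 2(y - t) = 2(0 - 3) = -6
∂y/∂w = x = 1
∂L/∂w = -6 × 1 = -6

Claimed value: -6
Correct: The correct gradient is -6.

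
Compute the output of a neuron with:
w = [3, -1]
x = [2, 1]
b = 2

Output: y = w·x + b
y = 7

y = (3)(2) + (-1)(1) + 2 = 7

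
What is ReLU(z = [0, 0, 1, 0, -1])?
h = [0, 0, 1, 0, 0]

ReLU applied element-wise: max(0,0)=0, max(0,0)=0, max(0,1)=1, max(0,0)=0, max(0,-1)=0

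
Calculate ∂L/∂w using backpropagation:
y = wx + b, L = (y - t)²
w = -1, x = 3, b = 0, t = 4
∂L/∂w = -42

y = wx + b = (-1)(3) + 0 = -3
∂L/∂y = 2(y - t) = 2(-3 - 4) = -14
∂y/∂w = x = 3
∂L/∂w = ∂L/∂y · ∂y/∂w = -14 × 3 = -42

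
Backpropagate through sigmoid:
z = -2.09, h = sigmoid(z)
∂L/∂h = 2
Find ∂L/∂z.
∂L/∂z = 0.1959

σ(-2.09) = 0.1101
σ'(-2.09) = σ(-2.09)(1 - σ(-2.09)) = 0.1101 × 0.8899 = 0.09796
∂L/∂z = ∂L/∂h · σ'(z) = 2 × 0.09796 = 0.1959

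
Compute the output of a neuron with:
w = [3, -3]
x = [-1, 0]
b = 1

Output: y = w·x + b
y = -2

y = (3)(-1) + (-3)(0) + 1 = -2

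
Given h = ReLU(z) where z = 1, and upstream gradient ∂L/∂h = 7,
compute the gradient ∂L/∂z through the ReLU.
∂L/∂z = 7

h = ReLU(1) = 1
Since z > 0: ∂h/∂z = 1
∂L/∂z = ∂L/∂h · ∂h/∂z = 7 × 1 = 7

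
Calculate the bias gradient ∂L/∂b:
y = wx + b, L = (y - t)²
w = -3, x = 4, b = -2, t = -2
∂L/∂b = -24

y = wx + b = (-3)(4) + -2 = -14
∂L/∂y = 2(y - t) = 2(-14 - -2) = -24
∂y/∂b = 1
∂L/∂b = ∂L/∂y · ∂y/∂b = -24 × 1 = -24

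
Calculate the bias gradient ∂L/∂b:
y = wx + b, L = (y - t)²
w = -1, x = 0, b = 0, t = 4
∂L/∂b = -8

y = wx + b = (-1)(0) + 0 = 0
∂L/∂y = 2(y - t) = 2(0 - 4) = -8
∂y/∂b = 1
∂L/∂b = ∂L/∂y · ∂y/∂b = -8 × 1 = -8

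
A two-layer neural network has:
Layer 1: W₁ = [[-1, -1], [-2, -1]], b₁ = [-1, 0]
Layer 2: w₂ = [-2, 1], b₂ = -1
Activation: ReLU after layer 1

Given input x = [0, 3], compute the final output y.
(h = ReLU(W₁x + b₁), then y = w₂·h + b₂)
y = -1

Layer 1 pre-activation: z₁ = [-4, -3]
After ReLU: h = [0, 0]
Layer 2 output: y = -2×0 + 1×0 + -1 = -1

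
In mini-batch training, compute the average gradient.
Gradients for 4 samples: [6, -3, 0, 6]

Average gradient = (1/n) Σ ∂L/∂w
Average gradient = 2.25

Average = (1/4)(6 + -3 + 0 + 6) = 9/4 = 2.25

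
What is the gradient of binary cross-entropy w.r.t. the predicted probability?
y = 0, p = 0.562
∂L/∂p = 2.283

∂L/∂p = -y/p + (1-y)/(1-p) = 0 + 1/0.438 = 2.283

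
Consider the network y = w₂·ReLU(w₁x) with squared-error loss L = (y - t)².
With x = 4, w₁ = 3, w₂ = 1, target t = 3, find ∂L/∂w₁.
∂L/∂w₁ = 72

Forward pass:
z = w₁x = 3×4 = 12
h = ReLU(12) = 12
y = w₂h = 1×12 = 12

Backward pass:
∂L/∂y = 2(y - t) = 2(12 - 3) = 18
∂y/∂h = w₂ = 1
∂h/∂z = 1 (ReLU derivative)
∂z/∂w₁ = x = 4

∂L/∂w₁ = 18 × 1 × 1 × 4 = 72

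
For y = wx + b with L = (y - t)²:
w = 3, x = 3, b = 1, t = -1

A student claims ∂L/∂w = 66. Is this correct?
Correct

y = (3)(3) + 1 = 10
∂L/∂y = 2(y - t) = 2(10 - -1) = 22
∂y/∂w = x = 3
∂L/∂w = 22 × 3 = 66

Claimed value: 66
Correct: The correct gradient is 66.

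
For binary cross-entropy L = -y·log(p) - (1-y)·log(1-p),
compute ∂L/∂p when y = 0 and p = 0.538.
∂L/∂p = 2.165

∂L/∂p = -y/p + (1-y)/(1-p) = 0 + 1/0.462 = 2.165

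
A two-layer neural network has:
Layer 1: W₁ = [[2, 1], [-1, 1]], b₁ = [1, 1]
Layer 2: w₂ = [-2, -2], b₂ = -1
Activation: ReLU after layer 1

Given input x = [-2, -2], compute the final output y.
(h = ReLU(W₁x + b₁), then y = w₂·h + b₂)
y = -3

Layer 1 pre-activation: z₁ = [-5, 1]
After ReLU: h = [0, 1]
Layer 2 output: y = -2×0 + -2×1 + -1 = -3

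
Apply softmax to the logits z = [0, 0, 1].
p = [0.2119, 0.2119, 0.5761]

exp(z) = [1, 1, 2.718]
Sum = 4.718
p = [0.2119, 0.2119, 0.5761]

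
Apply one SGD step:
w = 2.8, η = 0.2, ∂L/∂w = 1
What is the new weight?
w_new = 2.6

w_new = w - η·∂L/∂w = 2.8 - 0.2×(1) = 2.8 - (0.2) = 2.6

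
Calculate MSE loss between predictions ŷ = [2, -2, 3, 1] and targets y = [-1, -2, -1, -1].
MSE = 7.25

MSE = (1/4)((2--1)² + (-2--2)² + (3--1)² + (1--1)²) = (1/4)(9 + 0 + 16 + 4) = 7.25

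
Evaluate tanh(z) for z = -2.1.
-0.9705

tanh(-2.1) = (e^(-2.1) - e^(2.1))/(e^(-2.1) + e^(2.1)) = -0.9705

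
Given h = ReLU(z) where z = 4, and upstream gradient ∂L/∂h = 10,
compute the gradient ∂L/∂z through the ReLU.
∂L/∂z = 10

h = ReLU(4) = 4
Since z > 0: ∂h/∂z = 1
∂L/∂z = ∂L/∂h · ∂h/∂z = 10 × 1 = 10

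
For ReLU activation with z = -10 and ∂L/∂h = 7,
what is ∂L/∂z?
∂L/∂z = 0

h = ReLU(-10) = 0
Since z < 0: ∂h/∂z = 0
∂L/∂z = ∂L/∂h · ∂h/∂z = 7 × 0 = 0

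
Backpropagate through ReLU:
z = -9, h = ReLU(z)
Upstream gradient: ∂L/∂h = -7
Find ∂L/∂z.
∂L/∂z = 0

h = ReLU(-9) = 0
Since z < 0: ∂h/∂z = 0
∂L/∂z = ∂L/∂h · ∂h/∂z = -7 × 0 = 0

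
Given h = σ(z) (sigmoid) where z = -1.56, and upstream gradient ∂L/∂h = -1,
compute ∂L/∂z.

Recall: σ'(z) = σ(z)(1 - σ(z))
∂L/∂z = -0.1435

σ(-1.56) = 0.1736
σ'(-1.56) = σ(-1.56)(1 - σ(-1.56)) = 0.1736 × 0.8264 = 0.1435
∂L/∂z = ∂L/∂h · σ'(z) = -1 × 0.1435 = -0.1435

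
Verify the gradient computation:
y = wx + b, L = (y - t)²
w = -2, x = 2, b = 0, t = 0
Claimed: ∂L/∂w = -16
Correct

y = (-2)(2) + 0 = -4
∂L/∂y = 2(y - t) = 2(-4 - 0) = -8
∂y/∂w = x = 2
∂L/∂w = -8 × 2 = -16

Claimed value: -16
Correct: The correct gradient is -16.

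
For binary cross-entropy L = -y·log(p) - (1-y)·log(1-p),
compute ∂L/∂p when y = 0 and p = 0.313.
∂L/∂p = 1.456

∂L/∂p = -y/p + (1-y)/(1-p) = 0 + 1/0.687 = 1.456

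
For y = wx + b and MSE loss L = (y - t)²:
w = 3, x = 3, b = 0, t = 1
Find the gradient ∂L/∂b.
∂L/∂b = 16

y = wx + b = (3)(3) + 0 = 9
∂L/∂y = 2(y - t) = 2(9 - 1) = 16
∂y/∂b = 1
∂L/∂b = ∂L/∂y · ∂y/∂b = 16 × 1 = 16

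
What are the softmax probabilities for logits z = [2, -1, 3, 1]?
p = [0.2418, 0.012, 0.6572, 0.0889]

exp(z) = [7.389, 0.3679, 20.09, 2.718]
Sum = 30.56
p = [0.2418, 0.012, 0.6572, 0.0889]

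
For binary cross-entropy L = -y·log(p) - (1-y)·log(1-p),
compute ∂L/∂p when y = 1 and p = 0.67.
∂L/∂p = -1.493

∂L/∂p = -y/p + (1-y)/(1-p) = -1/0.67 + 0 = -1.493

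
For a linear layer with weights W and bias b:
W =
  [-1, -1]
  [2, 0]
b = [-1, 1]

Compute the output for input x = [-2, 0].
y = [1, -3]

Wx = [-1×-2 + -1×0, 2×-2 + 0×0]
   = [2, -4]
y = Wx + b = [2 + -1, -4 + 1] = [1, -3]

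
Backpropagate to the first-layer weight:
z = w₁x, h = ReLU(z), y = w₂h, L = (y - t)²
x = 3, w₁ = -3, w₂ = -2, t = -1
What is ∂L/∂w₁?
∂L/∂w₁ = 0

Forward pass:
z = w₁x = -3×3 = -9
h = ReLU(-9) = 0
y = w₂h = -2×0 = 0

Backward pass:
∂L/∂y = 2(y - t) = 2(0 - -1) = 2
∂y/∂h = w₂ = -2
∂h/∂z = 0 (ReLU derivative)
∂z/∂w₁ = x = 3

∂L/∂w₁ = 2 × -2 × 0 × 3 = 0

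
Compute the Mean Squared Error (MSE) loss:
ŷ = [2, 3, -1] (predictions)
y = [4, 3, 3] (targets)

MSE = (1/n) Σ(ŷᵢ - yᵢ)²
MSE = 6.667

MSE = (1/3)((2-4)² + (3-3)² + (-1-3)²) = (1/3)(4 + 0 + 16) = 6.667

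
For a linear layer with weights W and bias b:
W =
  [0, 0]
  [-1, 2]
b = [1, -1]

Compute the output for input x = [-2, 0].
y = [1, 1]

Wx = [0×-2 + 0×0, -1×-2 + 2×0]
   = [0, 2]
y = Wx + b = [0 + 1, 2 + -1] = [1, 1]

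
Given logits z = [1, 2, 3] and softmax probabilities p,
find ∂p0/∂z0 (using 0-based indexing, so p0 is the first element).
∂p0/∂z0 = 0.08193

p = softmax(z) = [0.09003, 0.2447, 0.6652]
p0 = 0.09003

∂p0/∂z0 = p0(1 - p0) = 0.09003 × (1 - 0.09003) = 0.08193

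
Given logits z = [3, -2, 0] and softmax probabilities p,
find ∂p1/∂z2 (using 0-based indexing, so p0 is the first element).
∂p1/∂z2 = -0.0003005

p = softmax(z) = [0.9465, 0.006377, 0.04712]
p1 = 0.006377, p2 = 0.04712

∂p1/∂z2 = -p1 × p2 = -0.006377 × 0.04712 = -0.0003005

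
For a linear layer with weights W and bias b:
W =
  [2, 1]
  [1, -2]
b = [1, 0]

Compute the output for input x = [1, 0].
y = [3, 1]

Wx = [2×1 + 1×0, 1×1 + -2×0]
   = [2, 1]
y = Wx + b = [2 + 1, 1 + 0] = [3, 1]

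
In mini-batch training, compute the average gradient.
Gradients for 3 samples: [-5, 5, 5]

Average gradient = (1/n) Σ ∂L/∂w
Average gradient = 1.667

Average = (1/3)(-5 + 5 + 5) = 5/3 = 1.667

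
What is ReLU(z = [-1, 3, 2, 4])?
h = [0, 3, 2, 4]

ReLU applied element-wise: max(0,-1)=0, max(0,3)=3, max(0,2)=2, max(0,4)=4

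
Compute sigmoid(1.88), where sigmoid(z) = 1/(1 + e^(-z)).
0.8676

sigmoid(1.88) = 1/(1 + e^(-1.88)) = 1/(1 + 0.1526) = 0.8676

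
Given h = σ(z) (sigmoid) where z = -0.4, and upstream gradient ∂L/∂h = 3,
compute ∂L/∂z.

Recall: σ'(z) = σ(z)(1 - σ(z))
∂L/∂z = 0.7208

σ(-0.4) = 0.4013
σ'(-0.4) = σ(-0.4)(1 - σ(-0.4)) = 0.4013 × 0.5987 = 0.2403
∂L/∂z = ∂L/∂h · σ'(z) = 3 × 0.2403 = 0.7208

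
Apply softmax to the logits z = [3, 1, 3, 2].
p = [0.3995, 0.0541, 0.3995, 0.147]

exp(z) = [20.09, 2.718, 20.09, 7.389]
Sum = 50.28
p = [0.3995, 0.0541, 0.3995, 0.147]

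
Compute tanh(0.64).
0.5649

tanh(0.64) = (e^(0.64) - e^(-0.64))/(e^(0.64) + e^(-0.64)) = 0.5649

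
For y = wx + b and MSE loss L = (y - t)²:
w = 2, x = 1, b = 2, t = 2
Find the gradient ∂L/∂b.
∂L/∂b = 4

y = wx + b = (2)(1) + 2 = 4
∂L/∂y = 2(y - t) = 2(4 - 2) = 4
∂y/∂b = 1
∂L/∂b = ∂L/∂y · ∂y/∂b = 4 × 1 = 4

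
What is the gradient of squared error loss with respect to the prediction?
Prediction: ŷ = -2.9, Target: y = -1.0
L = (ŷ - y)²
∂L/∂ŷ = -3.8

∂L/∂ŷ = 2(ŷ - y) = 2(-2.9 - -1.0) = 2(-1.9) = -3.8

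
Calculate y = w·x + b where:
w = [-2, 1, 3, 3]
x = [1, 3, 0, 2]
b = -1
y = 6

y = (-2)(1) + (1)(3) + (3)(0) + (3)(2) + -1 = 6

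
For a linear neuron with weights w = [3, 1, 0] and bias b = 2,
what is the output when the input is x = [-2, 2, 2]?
y = -2

y = (3)(-2) + (1)(2) + (0)(2) + 2 = -2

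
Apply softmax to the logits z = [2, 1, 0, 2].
p = [0.3995, 0.147, 0.0541, 0.3995]

exp(z) = [7.389, 2.718, 1, 7.389]
Sum = 18.5
p = [0.3995, 0.147, 0.0541, 0.3995]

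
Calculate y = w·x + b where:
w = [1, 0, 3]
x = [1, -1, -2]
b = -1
y = -6

y = (1)(1) + (0)(-1) + (3)(-2) + -1 = -6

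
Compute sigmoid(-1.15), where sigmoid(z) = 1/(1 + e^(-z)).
0.2405

sigmoid(-1.15) = 1/(1 + e^(1.15)) = 1/(1 + 3.158) = 0.2405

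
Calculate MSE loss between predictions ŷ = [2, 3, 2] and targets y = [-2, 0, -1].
MSE = 11.33

MSE = (1/3)((2--2)² + (3-0)² + (2--1)²) = (1/3)(16 + 9 + 9) = 11.33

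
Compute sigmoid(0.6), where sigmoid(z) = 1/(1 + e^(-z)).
0.6457

sigmoid(0.6) = 1/(1 + e^(-0.6)) = 1/(1 + 0.5488) = 0.6457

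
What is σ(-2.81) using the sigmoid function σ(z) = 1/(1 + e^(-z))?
0.05679

sigmoid(-2.81) = 1/(1 + e^(2.81)) = 1/(1 + 16.61) = 0.05679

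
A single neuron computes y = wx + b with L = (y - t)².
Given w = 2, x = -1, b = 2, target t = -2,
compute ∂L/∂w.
∂L/∂w = -4

y = wx + b = (2)(-1) + 2 = 0
∂L/∂y = 2(y - t) = 2(0 - -2) = 4
∂y/∂w = x = -1
∂L/∂w = ∂L/∂y · ∂y/∂w = 4 × -1 = -4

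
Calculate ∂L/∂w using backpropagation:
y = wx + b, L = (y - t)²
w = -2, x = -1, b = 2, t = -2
∂L/∂w = -12

y = wx + b = (-2)(-1) + 2 = 4
∂L/∂y = 2(y - t) = 2(4 - -2) = 12
∂y/∂w = x = -1
∂L/∂w = ∂L/∂y · ∂y/∂w = 12 × -1 = -12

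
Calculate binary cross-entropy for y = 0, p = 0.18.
L = 0.1985

L = -0·log(0.18) - 1·log(0.82) = -log(0.82) = 0.1985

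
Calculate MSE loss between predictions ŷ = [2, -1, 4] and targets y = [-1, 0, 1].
MSE = 6.333

MSE = (1/3)((2--1)² + (-1-0)² + (4-1)²) = (1/3)(9 + 1 + 9) = 6.333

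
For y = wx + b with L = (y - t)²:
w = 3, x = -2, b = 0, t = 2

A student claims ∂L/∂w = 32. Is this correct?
Correct

y = (3)(-2) + 0 = -6
∂L/∂y = 2(y - t) = 2(-6 - 2) = -16
∂y/∂w = x = -2
∂L/∂w = -16 × -2 = 32

Claimed value: 32
Correct: The correct gradient is 32.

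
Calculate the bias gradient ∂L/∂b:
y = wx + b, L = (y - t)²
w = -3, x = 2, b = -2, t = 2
∂L/∂b = -20

y = wx + b = (-3)(2) + -2 = -8
∂L/∂y = 2(y - t) = 2(-8 - 2) = -20
∂y/∂b = 1
∂L/∂b = ∂L/∂y · ∂y/∂b = -20 × 1 = -20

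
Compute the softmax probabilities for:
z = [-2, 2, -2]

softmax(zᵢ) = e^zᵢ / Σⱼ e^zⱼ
p = [0.0177, 0.9647, 0.0177]

exp(z) = [0.1353, 7.389, 0.1353]
Sum = 7.66
p = [0.0177, 0.9647, 0.0177]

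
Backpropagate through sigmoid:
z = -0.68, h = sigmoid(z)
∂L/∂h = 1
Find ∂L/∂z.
∂L/∂z = 0.2232

σ(-0.68) = 0.3363
σ'(-0.68) = σ(-0.68)(1 - σ(-0.68)) = 0.3363 × 0.6637 = 0.2232
∂L/∂z = ∂L/∂h · σ'(z) = 1 × 0.2232 = 0.2232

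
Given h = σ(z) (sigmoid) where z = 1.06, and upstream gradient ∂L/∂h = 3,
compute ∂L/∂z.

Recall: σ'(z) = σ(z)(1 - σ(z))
∂L/∂z = 0.5733

σ(1.06) = 0.7427
σ'(1.06) = σ(1.06)(1 - σ(1.06)) = 0.7427 × 0.2573 = 0.1911
∂L/∂z = ∂L/∂h · σ'(z) = 3 × 0.1911 = 0.5733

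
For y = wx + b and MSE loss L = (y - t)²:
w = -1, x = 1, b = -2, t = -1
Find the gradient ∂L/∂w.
∂L/∂w = -4

y = wx + b = (-1)(1) + -2 = -3
∂L/∂y = 2(y - t) = 2(-3 - -1) = -4
∂y/∂w = x = 1
∂L/∂w = ∂L/∂y · ∂y/∂w = -4 × 1 = -4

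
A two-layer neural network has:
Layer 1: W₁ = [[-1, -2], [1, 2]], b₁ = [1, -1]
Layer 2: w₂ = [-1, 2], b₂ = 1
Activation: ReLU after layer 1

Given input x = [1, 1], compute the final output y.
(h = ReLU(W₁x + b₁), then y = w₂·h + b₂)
y = 5

Layer 1 pre-activation: z₁ = [-2, 2]
After ReLU: h = [0, 2]
Layer 2 output: y = -1×0 + 2×2 + 1 = 5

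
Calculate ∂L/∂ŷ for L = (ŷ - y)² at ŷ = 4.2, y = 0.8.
∂L/∂ŷ = 6.8

∂L/∂ŷ = 2(ŷ - y) = 2(4.2 - 0.8) = 2(3.4) = 6.8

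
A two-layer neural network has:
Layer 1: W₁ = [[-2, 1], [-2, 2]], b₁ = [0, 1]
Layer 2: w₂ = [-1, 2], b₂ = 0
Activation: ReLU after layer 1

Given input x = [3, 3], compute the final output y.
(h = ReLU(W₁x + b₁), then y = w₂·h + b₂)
y = 2

Layer 1 pre-activation: z₁ = [-3, 1]
After ReLU: h = [0, 1]
Layer 2 output: y = -1×0 + 2×1 + 0 = 2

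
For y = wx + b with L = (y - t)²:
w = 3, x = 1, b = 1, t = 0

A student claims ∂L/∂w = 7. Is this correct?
Incorrect

y = (3)(1) + 1 = 4
∂L/∂y = 2(y - t) = 2(4 - 0) = 8
∂y/∂w = x = 1
∂L/∂w = 8 × 1 = 8

Claimed value: 7
Incorrect: The correct gradient is 8.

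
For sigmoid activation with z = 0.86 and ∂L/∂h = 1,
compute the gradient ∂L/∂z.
∂L/∂z = 0.2089

σ(0.86) = 0.7027
σ'(0.86) = σ(0.86)(1 - σ(0.86)) = 0.7027 × 0.2973 = 0.2089
∂L/∂z = ∂L/∂h · σ'(z) = 1 × 0.2089 = 0.2089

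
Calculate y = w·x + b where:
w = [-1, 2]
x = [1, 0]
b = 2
y = 1

y = (-1)(1) + (2)(0) + 2 = 1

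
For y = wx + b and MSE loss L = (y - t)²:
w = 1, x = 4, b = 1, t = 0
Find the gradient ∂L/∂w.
∂L/∂w = 40

y = wx + b = (1)(4) + 1 = 5
∂L/∂y = 2(y - t) = 2(5 - 0) = 10
∂y/∂w = x = 4
∂L/∂w = ∂L/∂y · ∂y/∂w = 10 × 4 = 40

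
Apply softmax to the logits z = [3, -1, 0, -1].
p = [0.9205, 0.0169, 0.0458, 0.0169]

exp(z) = [20.09, 0.3679, 1, 0.3679]
Sum = 21.82
p = [0.9205, 0.0169, 0.0458, 0.0169]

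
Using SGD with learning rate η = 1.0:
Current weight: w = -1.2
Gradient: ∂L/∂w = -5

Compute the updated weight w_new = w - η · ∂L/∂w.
w_new = 3.8

w_new = w - η·∂L/∂w = -1.2 - 1.0×(-5) = -1.2 - (-5) = 3.8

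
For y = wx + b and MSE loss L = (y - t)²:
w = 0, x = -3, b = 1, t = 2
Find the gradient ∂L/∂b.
∂L/∂b = -2

y = wx + b = (0)(-3) + 1 = 1
∂L/∂y = 2(y - t) = 2(1 - 2) = -2
∂y/∂b = 1
∂L/∂b = ∂L/∂y · ∂y/∂b = -2 × 1 = -2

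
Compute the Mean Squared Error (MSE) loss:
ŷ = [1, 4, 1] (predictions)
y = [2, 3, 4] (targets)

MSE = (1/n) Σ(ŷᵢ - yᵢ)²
MSE = 3.667

MSE = (1/3)((1-2)² + (4-3)² + (1-4)²) = (1/3)(1 + 1 + 9) = 3.667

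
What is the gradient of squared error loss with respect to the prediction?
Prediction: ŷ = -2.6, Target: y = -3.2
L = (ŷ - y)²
∂L/∂ŷ = 1.2

∂L/∂ŷ = 2(ŷ - y) = 2(-2.6 - -3.2) = 2(0.6) = 1.2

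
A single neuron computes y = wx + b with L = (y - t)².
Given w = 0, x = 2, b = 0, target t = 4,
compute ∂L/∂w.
∂L/∂w = -16

y = wx + b = (0)(2) + 0 = 0
∂L/∂y = 2(y - t) = 2(0 - 4) = -8
∂y/∂w = x = 2
∂L/∂w = ∂L/∂y · ∂y/∂w = -8 × 2 = -16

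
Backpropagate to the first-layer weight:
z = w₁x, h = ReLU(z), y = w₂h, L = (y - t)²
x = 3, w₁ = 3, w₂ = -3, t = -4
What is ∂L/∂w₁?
∂L/∂w₁ = 414

Forward pass:
z = w₁x = 3×3 = 9
h = ReLU(9) = 9
y = w₂h = -3×9 = -27

Backward pass:
∂L/∂y = 2(y - t) = 2(-27 - -4) = -46
∂y/∂h = w₂ = -3
∂h/∂z = 1 (ReLU derivative)
∂z/∂w₁ = x = 3

∂L/∂w₁ = -46 × -3 × 1 × 3 = 414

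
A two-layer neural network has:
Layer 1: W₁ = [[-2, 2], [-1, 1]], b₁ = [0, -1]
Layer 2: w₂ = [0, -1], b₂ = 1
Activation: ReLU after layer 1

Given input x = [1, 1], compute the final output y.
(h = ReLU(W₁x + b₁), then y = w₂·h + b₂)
y = 1

Layer 1 pre-activation: z₁ = [0, -1]
After ReLU: h = [0, 0]
Layer 2 output: y = 0×0 + -1×0 + 1 = 1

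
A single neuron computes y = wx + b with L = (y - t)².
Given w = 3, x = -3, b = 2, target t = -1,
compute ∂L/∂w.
∂L/∂w = 36

y = wx + b = (3)(-3) + 2 = -7
∂L/∂y = 2(y - t) = 2(-7 - -1) = -12
∂y/∂w = x = -3
∂L/∂w = ∂L/∂y · ∂y/∂w = -12 × -3 = 36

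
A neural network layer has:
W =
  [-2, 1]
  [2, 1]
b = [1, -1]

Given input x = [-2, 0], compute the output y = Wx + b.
y = [5, -5]

Wx = [-2×-2 + 1×0, 2×-2 + 1×0]
   = [4, -4]
y = Wx + b = [4 + 1, -4 + -1] = [5, -5]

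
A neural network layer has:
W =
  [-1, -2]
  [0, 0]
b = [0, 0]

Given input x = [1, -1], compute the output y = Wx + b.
y = [1, 0]

Wx = [-1×1 + -2×-1, 0×1 + 0×-1]
   = [1, 0]
y = Wx + b = [1 + 0, 0 + 0] = [1, 0]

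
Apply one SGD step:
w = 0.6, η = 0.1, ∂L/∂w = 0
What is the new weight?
w_new = 0.6

w_new = w - η·∂L/∂w = 0.6 - 0.1×(0) = 0.6 - (0) = 0.6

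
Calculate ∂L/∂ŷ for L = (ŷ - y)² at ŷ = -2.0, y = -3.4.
∂L/∂ŷ = 2.8

∂L/∂ŷ = 2(ŷ - y) = 2(-2.0 - -3.4) = 2(1.4) = 2.8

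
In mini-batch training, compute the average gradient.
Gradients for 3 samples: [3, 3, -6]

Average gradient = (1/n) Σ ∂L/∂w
Average gradient = 0

Average = (1/3)(3 + 3 + -6) = 0/3 = 0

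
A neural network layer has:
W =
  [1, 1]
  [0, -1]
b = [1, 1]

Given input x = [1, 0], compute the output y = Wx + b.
y = [2, 1]

Wx = [1×1 + 1×0, 0×1 + -1×0]
   = [1, 0]
y = Wx + b = [1 + 1, 0 + 1] = [2, 1]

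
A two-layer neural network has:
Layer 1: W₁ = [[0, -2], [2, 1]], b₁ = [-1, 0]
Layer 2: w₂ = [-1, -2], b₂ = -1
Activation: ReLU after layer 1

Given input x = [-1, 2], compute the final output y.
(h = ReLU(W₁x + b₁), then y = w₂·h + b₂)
y = -1

Layer 1 pre-activation: z₁ = [-5, 0]
After ReLU: h = [0, 0]
Layer 2 output: y = -1×0 + -2×0 + -1 = -1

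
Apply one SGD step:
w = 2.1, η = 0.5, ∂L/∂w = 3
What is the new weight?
w_new = 0.6

w_new = w - η·∂L/∂w = 2.1 - 0.5×(3) = 2.1 - (1.5) = 0.6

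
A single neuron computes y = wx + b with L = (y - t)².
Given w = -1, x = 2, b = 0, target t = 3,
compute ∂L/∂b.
∂L/∂b = -10

y = wx + b = (-1)(2) + 0 = -2
∂L/∂y = 2(y - t) = 2(-2 - 3) = -10
∂y/∂b = 1
∂L/∂b = ∂L/∂y · ∂y/∂b = -10 × 1 = -10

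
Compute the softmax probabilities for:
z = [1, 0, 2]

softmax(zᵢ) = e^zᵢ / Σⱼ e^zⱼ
p = [0.2447, 0.09, 0.6652]

exp(z) = [2.718, 1, 7.389]
Sum = 11.11
p = [0.2447, 0.09, 0.6652]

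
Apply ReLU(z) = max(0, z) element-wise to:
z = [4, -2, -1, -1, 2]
h = [4, 0, 0, 0, 2]

ReLU applied element-wise: max(0,4)=4, max(0,-2)=0, max(0,-1)=0, max(0,-1)=0, max(0,2)=2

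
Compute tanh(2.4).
0.9837

tanh(2.4) = (e^(2.4) - e^(-2.4))/(e^(2.4) + e^(-2.4)) = 0.9837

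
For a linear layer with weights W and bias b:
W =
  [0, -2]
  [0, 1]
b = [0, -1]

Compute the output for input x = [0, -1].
y = [2, -2]

Wx = [0×0 + -2×-1, 0×0 + 1×-1]
   = [2, -1]
y = Wx + b = [2 + 0, -1 + -1] = [2, -2]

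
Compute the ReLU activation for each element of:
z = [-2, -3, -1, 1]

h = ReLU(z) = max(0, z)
h = [0, 0, 0, 1]

ReLU applied element-wise: max(0,-2)=0, max(0,-3)=0, max(0,-1)=0, max(0,1)=1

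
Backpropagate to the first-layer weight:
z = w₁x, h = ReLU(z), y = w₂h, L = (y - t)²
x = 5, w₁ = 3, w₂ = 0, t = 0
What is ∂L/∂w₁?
∂L/∂w₁ = 0

Forward pass:
z = w₁x = 3×5 = 15
h = ReLU(15) = 15
y = w₂h = 0×15 = 0

Backward pass:
∂L/∂y = 2(y - t) = 2(0 - 0) = 0
∂y/∂h = w₂ = 0
∂h/∂z = 1 (ReLU derivative)
∂z/∂w₁ = x = 5

∂L/∂w₁ = 0 × 0 × 1 × 5 = 0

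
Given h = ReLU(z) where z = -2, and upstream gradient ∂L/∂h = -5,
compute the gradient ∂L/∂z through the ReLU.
∂L/∂z = 0

h = ReLU(-2) = 0
Since z < 0: ∂h/∂z = 0
∂L/∂z = ∂L/∂h · ∂h/∂z = -5 × 0 = 0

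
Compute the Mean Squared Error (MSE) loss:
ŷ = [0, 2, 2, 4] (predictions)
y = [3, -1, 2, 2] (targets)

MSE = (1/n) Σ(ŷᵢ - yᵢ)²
MSE = 5.5

MSE = (1/4)((0-3)² + (2--1)² + (2-2)² + (4-2)²) = (1/4)(9 + 9 + 0 + 4) = 5.5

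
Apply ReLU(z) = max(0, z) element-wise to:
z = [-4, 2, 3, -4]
h = [0, 2, 3, 0]

ReLU applied element-wise: max(0,-4)=0, max(0,2)=2, max(0,3)=3, max(0,-4)=0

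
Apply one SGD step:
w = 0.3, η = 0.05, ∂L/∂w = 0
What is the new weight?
w_new = 0.3

w_new = w - η·∂L/∂w = 0.3 - 0.05×(0) = 0.3 - (0) = 0.3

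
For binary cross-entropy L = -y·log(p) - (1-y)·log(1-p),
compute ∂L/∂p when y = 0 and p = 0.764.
∂L/∂p = 4.237

∂L/∂p = -y/p + (1-y)/(1-p) = 0 + 1/0.236 = 4.237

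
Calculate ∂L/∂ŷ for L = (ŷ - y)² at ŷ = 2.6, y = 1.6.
∂L/∂ŷ = 2.0

∂L/∂ŷ = 2(ŷ - y) = 2(2.6 - 1.6) = 2(1.0) = 2.0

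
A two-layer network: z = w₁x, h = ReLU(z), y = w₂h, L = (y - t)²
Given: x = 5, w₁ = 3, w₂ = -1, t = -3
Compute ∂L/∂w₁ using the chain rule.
∂L/∂w₁ = 120

Forward pass:
z = w₁x = 3×5 = 15
h = ReLU(15) = 15
y = w₂h = -1×15 = -15

Backward pass:
∂L/∂y = 2(y - t) = 2(-15 - -3) = -24
∂y/∂h = w₂ = -1
∂h/∂z = 1 (ReLU derivative)
∂z/∂w₁ = x = 5

∂L/∂w₁ = -24 × -1 × 1 × 5 = 120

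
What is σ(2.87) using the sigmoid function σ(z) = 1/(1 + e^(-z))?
0.9463

sigmoid(2.87) = 1/(1 + e^(-2.87)) = 1/(1 + 0.0567) = 0.9463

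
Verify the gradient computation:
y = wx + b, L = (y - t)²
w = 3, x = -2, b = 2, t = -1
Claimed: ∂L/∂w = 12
Correct

y = (3)(-2) + 2 = -4
∂L/∂y = 2(y - t) = 2(-4 - -1) = -6
∂y/∂w = x = -2
∂L/∂w = -6 × -2 = 12

Claimed value: 12
Correct: The correct gradient is 12.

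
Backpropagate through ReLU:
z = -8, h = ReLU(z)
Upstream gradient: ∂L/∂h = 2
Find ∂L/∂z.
∂L/∂z = 0

h = ReLU(-8) = 0
Since z < 0: ∂h/∂z = 0
∂L/∂z = ∂L/∂h · ∂h/∂z = 2 × 0 = 0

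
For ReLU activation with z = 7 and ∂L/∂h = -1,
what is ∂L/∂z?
∂L/∂z = -1

h = ReLU(7) = 7
Since z > 0: ∂h/∂z = 1
∂L/∂z = ∂L/∂h · ∂h/∂z = -1 × 1 = -1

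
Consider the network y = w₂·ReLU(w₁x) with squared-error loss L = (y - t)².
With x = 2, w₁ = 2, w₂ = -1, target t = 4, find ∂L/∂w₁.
∂L/∂w₁ = 32

Forward pass:
z = w₁x = 2×2 = 4
h = ReLU(4) = 4
y = w₂h = -1×4 = -4

Backward pass:
∂L/∂y = 2(y - t) = 2(-4 - 4) = -16
∂y/∂h = w₂ = -1
∂h/∂z = 1 (ReLU derivative)
∂z/∂w₁ = x = 2

∂L/∂w₁ = -16 × -1 × 1 × 2 = 32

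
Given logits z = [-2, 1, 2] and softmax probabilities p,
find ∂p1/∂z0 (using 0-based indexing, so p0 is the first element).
∂p1/∂z0 = -0.003507

p = softmax(z) = [0.01321, 0.2654, 0.7214]
p1 = 0.2654, p0 = 0.01321

∂p1/∂z0 = -p1 × p0 = -0.2654 × 0.01321 = -0.003507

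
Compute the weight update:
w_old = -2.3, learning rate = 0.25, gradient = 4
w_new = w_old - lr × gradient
w_new = -3.3

w_new = w - η·∂L/∂w = -2.3 - 0.25×(4) = -2.3 - (1) = -3.3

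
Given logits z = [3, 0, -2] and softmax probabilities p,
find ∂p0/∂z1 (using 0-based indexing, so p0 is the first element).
∂p0/∂z1 = -0.0446

p = softmax(z) = [0.9465, 0.04712, 0.006377]
p0 = 0.9465, p1 = 0.04712

∂p0/∂z1 = -p0 × p1 = -0.9465 × 0.04712 = -0.0446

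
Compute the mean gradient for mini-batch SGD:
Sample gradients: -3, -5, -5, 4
Average gradient = -2.25

Average = (1/4)(-3 + -5 + -5 + 4) = -9/4 = -2.25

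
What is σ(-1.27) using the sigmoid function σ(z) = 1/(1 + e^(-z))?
0.2193

sigmoid(-1.27) = 1/(1 + e^(1.27)) = 1/(1 + 3.561) = 0.2193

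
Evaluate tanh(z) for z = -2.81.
-0.9928

tanh(-2.81) = (e^(-2.81) - e^(2.81))/(e^(-2.81) + e^(2.81)) = -0.9928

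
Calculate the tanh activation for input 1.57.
0.917

tanh(1.57) = (e^(1.57) - e^(-1.57))/(e^(1.57) + e^(-1.57)) = 0.917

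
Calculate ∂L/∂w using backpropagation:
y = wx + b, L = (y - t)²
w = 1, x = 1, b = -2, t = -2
∂L/∂w = 2

y = wx + b = (1)(1) + -2 = -1
∂L/∂y = 2(y - t) = 2(-1 - -2) = 2
∂y/∂w = x = 1
∂L/∂w = ∂L/∂y · ∂y/∂w = 2 × 1 = 2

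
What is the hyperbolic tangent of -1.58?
-0.9186

tanh(-1.58) = (e^(-1.58) - e^(1.58))/(e^(-1.58) + e^(1.58)) = -0.9186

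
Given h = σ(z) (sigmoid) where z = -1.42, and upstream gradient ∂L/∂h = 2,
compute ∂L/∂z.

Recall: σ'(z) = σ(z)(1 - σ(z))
∂L/∂z = 0.3135

σ(-1.42) = 0.1947
σ'(-1.42) = σ(-1.42)(1 - σ(-1.42)) = 0.1947 × 0.8053 = 0.1568
∂L/∂z = ∂L/∂h · σ'(z) = 2 × 0.1568 = 0.3135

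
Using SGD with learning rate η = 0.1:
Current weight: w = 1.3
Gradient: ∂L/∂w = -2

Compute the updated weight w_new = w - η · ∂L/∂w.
w_new = 1.5

w_new = w - η·∂L/∂w = 1.3 - 0.1×(-2) = 1.3 - (-0.2) = 1.5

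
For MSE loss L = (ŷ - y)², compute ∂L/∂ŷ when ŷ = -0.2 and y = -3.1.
∂L/∂ŷ = 5.8

∂L/∂ŷ = 2(ŷ - y) = 2(-0.2 - -3.1) = 2(2.9) = 5.8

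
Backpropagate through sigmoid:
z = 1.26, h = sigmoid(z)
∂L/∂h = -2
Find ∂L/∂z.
∂L/∂z = -0.3443

σ(1.26) = 0.779
σ'(1.26) = σ(1.26)(1 - σ(1.26)) = 0.779 × 0.221 = 0.1721
∂L/∂z = ∂L/∂h · σ'(z) = -2 × 0.1721 = -0.3443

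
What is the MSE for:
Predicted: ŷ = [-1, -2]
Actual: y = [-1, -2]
MSE = 0

MSE = (1/2)((-1--1)² + (-2--2)²) = (1/2)(0 + 0) = 0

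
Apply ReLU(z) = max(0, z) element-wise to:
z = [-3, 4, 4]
h = [0, 4, 4]

ReLU applied element-wise: max(0,-3)=0, max(0,4)=4, max(0,4)=4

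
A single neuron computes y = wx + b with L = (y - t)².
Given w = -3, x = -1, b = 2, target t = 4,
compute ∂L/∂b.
∂L/∂b = 2

y = wx + b = (-3)(-1) + 2 = 5
∂L/∂y = 2(y - t) = 2(5 - 4) = 2
∂y/∂b = 1
∂L/∂b = ∂L/∂y · ∂y/∂b = 2 × 1 = 2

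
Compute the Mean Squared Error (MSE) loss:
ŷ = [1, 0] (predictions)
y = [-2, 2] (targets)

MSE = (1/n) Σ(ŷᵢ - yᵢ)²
MSE = 6.5

MSE = (1/2)((1--2)² + (0-2)²) = (1/2)(9 + 4) = 6.5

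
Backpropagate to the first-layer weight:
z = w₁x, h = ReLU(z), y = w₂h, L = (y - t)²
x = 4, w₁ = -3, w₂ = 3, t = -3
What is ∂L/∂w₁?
∂L/∂w₁ = 0

Forward pass:
z = w₁x = -3×4 = -12
h = ReLU(-12) = 0
y = w₂h = 3×0 = 0

Backward pass:
∂L/∂y = 2(y - t) = 2(0 - -3) = 6
∂y/∂h = w₂ = 3
∂h/∂z = 0 (ReLU derivative)
∂z/∂w₁ = x = 4

∂L/∂w₁ = 6 × 3 × 0 × 4 = 0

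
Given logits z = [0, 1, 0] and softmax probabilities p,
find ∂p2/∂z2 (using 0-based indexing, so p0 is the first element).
∂p2/∂z2 = 0.167

p = softmax(z) = [0.2119, 0.5761, 0.2119]
p2 = 0.2119

∂p2/∂z2 = p2(1 - p2) = 0.2119 × (1 - 0.2119) = 0.167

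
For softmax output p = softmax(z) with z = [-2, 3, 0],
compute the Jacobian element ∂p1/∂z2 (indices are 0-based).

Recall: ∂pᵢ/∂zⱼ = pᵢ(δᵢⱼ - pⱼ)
∂p1/∂z2 = -0.0446

p = softmax(z) = [0.006377, 0.9465, 0.04712]
p1 = 0.9465, p2 = 0.04712

∂p1/∂z2 = -p1 × p2 = -0.9465 × 0.04712 = -0.0446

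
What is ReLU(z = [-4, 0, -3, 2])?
h = [0, 0, 0, 2]

ReLU applied element-wise: max(0,-4)=0, max(0,0)=0, max(0,-3)=0, max(0,2)=2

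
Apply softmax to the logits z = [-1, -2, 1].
p = [0.1142, 0.042, 0.8438]

exp(z) = [0.3679, 0.1353, 2.718]
Sum = 3.221
p = [0.1142, 0.042, 0.8438]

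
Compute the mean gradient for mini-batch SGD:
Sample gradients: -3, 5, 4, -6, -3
Average gradient = -0.6

Average = (1/5)(-3 + 5 + 4 + -6 + -3) = -3/5 = -0.6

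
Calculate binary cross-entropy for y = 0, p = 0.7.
L = 1.204

L = -0·log(0.7) - 1·log(0.3) = -log(0.3) = 1.204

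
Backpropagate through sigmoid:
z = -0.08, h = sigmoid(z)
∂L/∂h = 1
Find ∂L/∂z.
∂L/∂z = 0.2496

σ(-0.08) = 0.48
σ'(-0.08) = σ(-0.08)(1 - σ(-0.08)) = 0.48 × 0.52 = 0.2496
∂L/∂z = ∂L/∂h · σ'(z) = 1 × 0.2496 = 0.2496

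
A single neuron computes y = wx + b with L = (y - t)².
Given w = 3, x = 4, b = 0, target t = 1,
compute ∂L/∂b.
∂L/∂b = 22

y = wx + b = (3)(4) + 0 = 12
∂L/∂y = 2(y - t) = 2(12 - 1) = 22
∂y/∂b = 1
∂L/∂b = ∂L/∂y · ∂y/∂b = 22 × 1 = 22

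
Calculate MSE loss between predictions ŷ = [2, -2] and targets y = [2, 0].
MSE = 2

MSE = (1/2)((2-2)² + (-2-0)²) = (1/2)(0 + 4) = 2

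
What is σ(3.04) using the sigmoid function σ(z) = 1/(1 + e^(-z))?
0.9543

sigmoid(3.04) = 1/(1 + e^(-3.04)) = 1/(1 + 0.04783) = 0.9543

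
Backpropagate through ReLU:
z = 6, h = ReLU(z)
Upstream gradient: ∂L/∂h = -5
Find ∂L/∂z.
∂L/∂z = -5

h = ReLU(6) = 6
Since z > 0: ∂h/∂z = 1
∂L/∂z = ∂L/∂h · ∂h/∂z = -5 × 1 = -5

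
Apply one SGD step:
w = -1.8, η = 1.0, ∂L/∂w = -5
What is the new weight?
w_new = 3.2

w_new = w - η·∂L/∂w = -1.8 - 1.0×(-5) = -1.8 - (-5) = 3.2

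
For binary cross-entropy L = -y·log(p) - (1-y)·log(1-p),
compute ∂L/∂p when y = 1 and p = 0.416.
∂L/∂p = -2.404

∂L/∂p = -y/p + (1-y)/(1-p) = -1/0.416 + 0 = -2.404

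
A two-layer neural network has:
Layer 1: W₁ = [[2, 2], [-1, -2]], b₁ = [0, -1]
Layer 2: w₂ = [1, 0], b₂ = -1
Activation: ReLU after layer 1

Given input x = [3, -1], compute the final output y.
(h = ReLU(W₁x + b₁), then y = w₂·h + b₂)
y = 3

Layer 1 pre-activation: z₁ = [4, -2]
After ReLU: h = [4, 0]
Layer 2 output: y = 1×4 + 0×0 + -1 = 3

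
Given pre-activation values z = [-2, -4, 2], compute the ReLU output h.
h = [0, 0, 2]

ReLU applied element-wise: max(0,-2)=0, max(0,-4)=0, max(0,2)=2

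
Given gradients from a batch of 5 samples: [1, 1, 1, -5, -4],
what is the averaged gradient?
Average gradient = -1.2

Average = (1/5)(1 + 1 + 1 + -5 + -4) = -6/5 = -1.2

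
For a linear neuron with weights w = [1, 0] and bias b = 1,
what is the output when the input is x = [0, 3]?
y = 1

y = (1)(0) + (0)(3) + 1 = 1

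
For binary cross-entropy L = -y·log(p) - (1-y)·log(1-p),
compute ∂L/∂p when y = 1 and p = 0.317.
∂L/∂p = -3.155

∂L/∂p = -y/p + (1-y)/(1-p) = -1/0.317 + 0 = -3.155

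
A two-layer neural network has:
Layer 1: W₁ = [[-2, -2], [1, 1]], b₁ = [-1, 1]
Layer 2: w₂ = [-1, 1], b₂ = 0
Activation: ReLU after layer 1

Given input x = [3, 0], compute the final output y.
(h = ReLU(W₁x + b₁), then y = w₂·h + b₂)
y = 4

Layer 1 pre-activation: z₁ = [-7, 4]
After ReLU: h = [0, 4]
Layer 2 output: y = -1×0 + 1×4 + 0 = 4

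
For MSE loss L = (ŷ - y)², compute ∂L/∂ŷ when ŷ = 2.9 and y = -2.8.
∂L/∂ŷ = 11.4

∂L/∂ŷ = 2(ŷ - y) = 2(2.9 - -2.8) = 2(5.7) = 11.4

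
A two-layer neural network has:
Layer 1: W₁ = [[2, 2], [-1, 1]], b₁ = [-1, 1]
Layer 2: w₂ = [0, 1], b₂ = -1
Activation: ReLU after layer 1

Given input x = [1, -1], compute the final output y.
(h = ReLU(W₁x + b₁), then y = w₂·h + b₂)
y = -1

Layer 1 pre-activation: z₁ = [-1, -1]
After ReLU: h = [0, 0]
Layer 2 output: y = 0×0 + 1×0 + -1 = -1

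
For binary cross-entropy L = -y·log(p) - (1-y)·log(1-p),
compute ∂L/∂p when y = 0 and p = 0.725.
∂L/∂p = 3.636

∂L/∂p = -y/p + (1-y)/(1-p) = 0 + 1/0.275 = 3.636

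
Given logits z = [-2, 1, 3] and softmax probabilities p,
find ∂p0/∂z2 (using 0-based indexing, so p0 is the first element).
∂p0/∂z2 = -0.005166

p = softmax(z) = [0.0059, 0.1185, 0.8756]
p0 = 0.0059, p2 = 0.8756

∂p0/∂z2 = -p0 × p2 = -0.0059 × 0.8756 = -0.005166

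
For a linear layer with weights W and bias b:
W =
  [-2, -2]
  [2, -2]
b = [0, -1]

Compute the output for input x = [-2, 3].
y = [-2, -11]

Wx = [-2×-2 + -2×3, 2×-2 + -2×3]
   = [-2, -10]
y = Wx + b = [-2 + 0, -10 + -1] = [-2, -11]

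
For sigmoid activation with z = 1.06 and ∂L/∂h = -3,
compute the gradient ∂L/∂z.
∂L/∂z = -0.5733

σ(1.06) = 0.7427
σ'(1.06) = σ(1.06)(1 - σ(1.06)) = 0.7427 × 0.2573 = 0.1911
∂L/∂z = ∂L/∂h · σ'(z) = -3 × 0.1911 = -0.5733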